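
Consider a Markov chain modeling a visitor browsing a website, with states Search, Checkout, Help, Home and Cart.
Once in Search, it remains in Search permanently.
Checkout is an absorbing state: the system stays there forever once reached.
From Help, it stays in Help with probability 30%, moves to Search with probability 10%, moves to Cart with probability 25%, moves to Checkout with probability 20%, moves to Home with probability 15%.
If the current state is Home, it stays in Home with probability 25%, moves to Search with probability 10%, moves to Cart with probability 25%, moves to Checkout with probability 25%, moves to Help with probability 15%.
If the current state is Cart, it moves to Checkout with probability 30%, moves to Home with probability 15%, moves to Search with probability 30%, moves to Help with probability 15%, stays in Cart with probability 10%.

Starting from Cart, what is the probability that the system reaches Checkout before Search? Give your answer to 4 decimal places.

Let h(s) be the probability of absorption at Checkout starting from transient state s. Then h(Checkout) = 1 and h(Search) = 0. By first-step analysis:
h(Help) = 0.1·0 + 0.2·1 + 0.3·h(Help) + 0.15·h(Home) + 0.25·h(Cart)
h(Home) = 0.1·0 + 0.25·1 + 0.15·h(Help) + 0.25·h(Home) + 0.25·h(Cart)
h(Cart) = 0.3·0 + 0.3·1 + 0.15·h(Help) + 0.15·h(Home) + 0.1·h(Cart)
Solving: h(Help) = 0.6159, h(Home) = 0.6372, h(Cart) = 0.5422.
Starting from Cart, the probability is 0.5422.

0.5422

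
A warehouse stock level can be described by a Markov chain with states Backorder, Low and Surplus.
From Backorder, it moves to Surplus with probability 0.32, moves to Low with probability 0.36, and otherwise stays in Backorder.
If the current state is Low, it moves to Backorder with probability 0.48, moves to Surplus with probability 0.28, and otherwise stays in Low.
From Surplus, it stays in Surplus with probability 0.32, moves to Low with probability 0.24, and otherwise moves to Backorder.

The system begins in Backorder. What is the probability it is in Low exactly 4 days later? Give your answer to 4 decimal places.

0.2881

Propagate the distribution vector 4 days from Backorder.
After 0 days: (1.0000, 0.0000, 0.0000)
After 1 day: (0.3200, 0.3600, 0.3200)
After 2 days: (0.4160, 0.2784, 0.3056)
After 3 days: (0.4012, 0.2899, 0.3089)
After 4 days: (0.4035, 0.2881, 0.3084)
P(in Low after 4 days) = 0.2881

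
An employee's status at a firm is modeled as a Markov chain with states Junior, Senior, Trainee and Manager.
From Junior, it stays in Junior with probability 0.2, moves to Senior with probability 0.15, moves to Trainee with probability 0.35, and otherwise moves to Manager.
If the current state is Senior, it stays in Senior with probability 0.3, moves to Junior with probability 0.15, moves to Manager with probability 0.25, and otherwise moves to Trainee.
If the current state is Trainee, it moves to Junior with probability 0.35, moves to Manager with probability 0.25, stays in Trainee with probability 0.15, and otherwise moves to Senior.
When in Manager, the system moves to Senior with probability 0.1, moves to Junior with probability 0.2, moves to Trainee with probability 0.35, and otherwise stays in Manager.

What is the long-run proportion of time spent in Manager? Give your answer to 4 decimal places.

Let the stationary distribution be π with π = πP and π_1 + π_2 + π_3 + π_4 = 1.
π_1 = 0.2·π_1 + 0.15·π_2 + 0.35·π_3 + 0.2·π_4
π_2 = 0.15·π_1 + 0.3·π_2 + 0.25·π_3 + 0.1·π_4
π_3 = 0.35·π_1 + 0.3·π_2 + 0.15·π_3 + 0.35·π_4
Solving with the normalization constraint gives π = (0.2329, 0.1927, 0.2836, 0.2907).
So the stationary probability of Manager is 0.2907.

0.2907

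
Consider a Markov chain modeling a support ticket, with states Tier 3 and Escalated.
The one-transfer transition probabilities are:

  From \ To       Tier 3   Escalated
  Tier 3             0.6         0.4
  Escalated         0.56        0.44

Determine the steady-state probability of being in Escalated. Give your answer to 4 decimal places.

Let the stationary distribution be π with π = πP and π_1 + π_2 = 1.
π_1 = 0.6·π_1 + 0.56·π_2
Solving with the normalization constraint gives π = (0.5833, 0.4167).
So the stationary probability of Escalated is 0.4167.

0.4167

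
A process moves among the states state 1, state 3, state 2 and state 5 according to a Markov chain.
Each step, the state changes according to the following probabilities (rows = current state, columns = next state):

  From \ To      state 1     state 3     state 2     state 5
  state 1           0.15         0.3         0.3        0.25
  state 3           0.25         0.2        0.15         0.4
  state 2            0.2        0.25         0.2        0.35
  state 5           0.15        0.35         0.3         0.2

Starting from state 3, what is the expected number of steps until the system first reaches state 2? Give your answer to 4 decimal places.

Let t(s) be the expected number of steps to first reach state 2 from state s, with t(state 2) = 0. Conditioning on the first step:
t(state 1) = 1 + 0.15·t(state 1) + 0.3·t(state 3) + 0.25·t(state 5)
t(state 3) = 1 + 0.25·t(state 1) + 0.2·t(state 3) + 0.4·t(state 5)
t(state 5) = 1 + 0.15·t(state 1) + 0.35·t(state 3) + 0.2·t(state 5)
Solving: t(state 1) = 3.8882, t(state 3) = 4.4219, t(state 5) = 3.9136.
Expected steps from state 3 to state 2: 4.4219.

4.4219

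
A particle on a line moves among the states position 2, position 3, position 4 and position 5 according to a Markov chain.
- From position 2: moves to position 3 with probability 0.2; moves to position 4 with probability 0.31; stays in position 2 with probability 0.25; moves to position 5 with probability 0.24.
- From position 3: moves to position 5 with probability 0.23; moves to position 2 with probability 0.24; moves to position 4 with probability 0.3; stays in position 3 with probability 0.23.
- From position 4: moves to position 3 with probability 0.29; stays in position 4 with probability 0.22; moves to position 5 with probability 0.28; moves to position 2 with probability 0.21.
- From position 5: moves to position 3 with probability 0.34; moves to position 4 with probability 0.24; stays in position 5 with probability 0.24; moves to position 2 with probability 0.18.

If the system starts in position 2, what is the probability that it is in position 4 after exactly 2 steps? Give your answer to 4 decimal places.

0.2633

Propagate the distribution vector 2 steps from position 2.
After 0 steps: (1.0000, 0.0000, 0.0000, 0.0000)
After 1 step: (0.2500, 0.2000, 0.3100, 0.2400)
After 2 steps: (0.2188, 0.2675, 0.2633, 0.2504)
P(in position 4 after 2 steps) = 0.2633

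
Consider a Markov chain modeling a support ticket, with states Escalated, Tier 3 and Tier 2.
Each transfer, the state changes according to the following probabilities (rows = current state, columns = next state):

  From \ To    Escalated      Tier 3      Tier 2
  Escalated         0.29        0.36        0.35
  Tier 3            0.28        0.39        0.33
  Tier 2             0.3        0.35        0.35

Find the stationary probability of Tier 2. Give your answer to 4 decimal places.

Let the stationary distribution be π with π = πP and π_1 + π_2 + π_3 = 1.
π_1 = 0.29·π_1 + 0.28·π_2 + 0.3·π_3
π_2 = 0.36·π_1 + 0.39·π_2 + 0.35·π_3
Solving with the normalization constraint gives π = (0.2898, 0.3676, 0.3426).
So the stationary probability of Tier 2 is 0.3426.

0.3426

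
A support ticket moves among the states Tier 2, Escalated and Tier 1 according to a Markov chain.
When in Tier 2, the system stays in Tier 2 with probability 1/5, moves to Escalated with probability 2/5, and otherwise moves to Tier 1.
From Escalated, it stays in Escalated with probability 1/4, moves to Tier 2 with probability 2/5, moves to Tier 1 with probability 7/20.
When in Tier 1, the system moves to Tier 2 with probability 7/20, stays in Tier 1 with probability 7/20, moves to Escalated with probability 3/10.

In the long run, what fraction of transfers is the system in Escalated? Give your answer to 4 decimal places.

Let the stationary distribution be π with π = πP and π_1 + π_2 + π_3 = 1.
π_1 = 0.2·π_1 + 0.4·π_2 + 0.35·π_3
π_2 = 0.4·π_1 + 0.25·π_2 + 0.3·π_3
Solving with the normalization constraint gives π = (0.3181, 0.3160, 0.3659).
So the stationary probability of Escalated is 0.3160.

0.3160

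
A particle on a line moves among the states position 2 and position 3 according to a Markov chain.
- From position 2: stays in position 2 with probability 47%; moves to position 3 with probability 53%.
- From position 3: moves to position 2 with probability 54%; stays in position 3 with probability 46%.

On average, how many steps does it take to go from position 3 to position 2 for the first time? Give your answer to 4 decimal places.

1.8519

Let t(s) be the expected number of steps to first reach position 2 from state s, with t(position 2) = 0. Conditioning on the first step:
t(position 3) = 1 + 0.46·t(position 3)
Solving: t(position 3) = 1.8519.
Expected steps from position 3 to position 2: 1.8519.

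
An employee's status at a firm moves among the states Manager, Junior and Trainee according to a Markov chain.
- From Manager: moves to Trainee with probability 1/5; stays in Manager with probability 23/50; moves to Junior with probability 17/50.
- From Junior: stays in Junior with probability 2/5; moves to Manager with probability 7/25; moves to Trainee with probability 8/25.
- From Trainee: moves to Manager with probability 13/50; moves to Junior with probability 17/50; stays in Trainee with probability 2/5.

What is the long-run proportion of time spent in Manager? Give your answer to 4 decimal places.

Let the stationary distribution be π with π = πP and π_1 + π_2 + π_3 = 1.
π_1 = 0.46·π_1 + 0.28·π_2 + 0.26·π_3
π_2 = 0.34·π_1 + 0.4·π_2 + 0.34·π_3
Solving with the normalization constraint gives π = (0.3340, 0.3617, 0.3043).
So the stationary probability of Manager is 0.3340.

0.3340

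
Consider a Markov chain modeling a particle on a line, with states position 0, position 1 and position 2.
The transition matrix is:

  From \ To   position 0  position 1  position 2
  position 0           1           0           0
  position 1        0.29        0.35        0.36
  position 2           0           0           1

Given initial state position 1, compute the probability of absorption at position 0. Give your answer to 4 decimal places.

0.4462

Let h(s) be the probability of absorption at position 0 starting from transient state s. Then h(position 0) = 1 and h(position 2) = 0. By first-step analysis:
h(position 1) = 0.29·1 + 0.35·h(position 1) + 0.36·0
Solving: h(position 1) = 0.4462.
Starting from position 1, the probability is 0.4462.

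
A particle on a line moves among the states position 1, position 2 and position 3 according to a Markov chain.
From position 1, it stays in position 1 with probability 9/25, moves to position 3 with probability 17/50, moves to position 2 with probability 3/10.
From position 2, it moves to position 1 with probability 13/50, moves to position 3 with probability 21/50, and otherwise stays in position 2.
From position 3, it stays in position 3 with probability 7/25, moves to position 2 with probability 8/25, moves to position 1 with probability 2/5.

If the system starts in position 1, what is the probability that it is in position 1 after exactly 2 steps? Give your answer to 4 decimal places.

0.3436

Sum over the intermediate state after 1 step:
P = P(position 1→position 1)·P(position 1→position 1) + P(position 1→position 2)·P(position 2→position 1) + P(position 1→position 3)·P(position 3→position 1)
  = 0.36×0.36 + 0.3×0.26 + 0.34×0.4
  = 0.1296 + 0.0780 + 0.1360 = 0.3436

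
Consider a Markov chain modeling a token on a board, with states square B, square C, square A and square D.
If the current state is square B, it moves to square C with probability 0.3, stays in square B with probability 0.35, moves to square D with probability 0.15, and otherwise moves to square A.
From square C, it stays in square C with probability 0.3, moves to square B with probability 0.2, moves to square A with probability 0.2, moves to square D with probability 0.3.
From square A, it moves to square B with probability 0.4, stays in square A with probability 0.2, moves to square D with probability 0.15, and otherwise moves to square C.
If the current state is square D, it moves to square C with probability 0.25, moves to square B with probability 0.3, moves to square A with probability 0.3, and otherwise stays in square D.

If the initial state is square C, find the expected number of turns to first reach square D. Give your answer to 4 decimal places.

4.3928

Let t(s) be the expected number of turns to first reach square D from state s, with t(square D) = 0. Conditioning on the first turn:
t(square B) = 1 + 0.35·t(square B) + 0.3·t(square C) + 0.2·t(square A)
t(square C) = 1 + 0.2·t(square B) + 0.3·t(square C) + 0.2·t(square A)
t(square A) = 1 + 0.4·t(square B) + 0.25·t(square C) + 0.2·t(square A)
Solving: t(square B) = 5.1680, t(square C) = 4.3928, t(square A) = 5.2067.
Expected turns from square C to square D: 4.3928.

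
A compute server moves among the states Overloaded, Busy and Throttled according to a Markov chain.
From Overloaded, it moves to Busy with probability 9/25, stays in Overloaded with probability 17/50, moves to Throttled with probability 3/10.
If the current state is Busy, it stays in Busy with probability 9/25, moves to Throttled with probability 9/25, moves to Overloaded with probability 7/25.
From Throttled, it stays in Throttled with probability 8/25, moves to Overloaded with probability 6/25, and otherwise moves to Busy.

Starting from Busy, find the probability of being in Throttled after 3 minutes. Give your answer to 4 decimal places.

0.3299

Propagate the distribution vector 3 minutes from Busy.
After 0 minutes: (0.0000, 1.0000, 0.0000)
After 1 minute: (0.2800, 0.3600, 0.3600)
After 2 minutes: (0.2824, 0.3888, 0.3288)
After 3 minutes: (0.2838, 0.3863, 0.3299)
P(in Throttled after 3 minutes) = 0.3299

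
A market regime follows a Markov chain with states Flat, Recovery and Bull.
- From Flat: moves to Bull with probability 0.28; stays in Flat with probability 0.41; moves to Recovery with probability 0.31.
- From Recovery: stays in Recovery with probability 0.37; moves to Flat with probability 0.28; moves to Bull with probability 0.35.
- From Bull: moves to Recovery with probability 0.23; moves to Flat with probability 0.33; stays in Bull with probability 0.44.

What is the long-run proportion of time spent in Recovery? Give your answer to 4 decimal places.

Let the stationary distribution be π with π = πP and π_1 + π_2 + π_3 = 1.
π_1 = 0.41·π_1 + 0.28·π_2 + 0.33·π_3
π_2 = 0.31·π_1 + 0.37·π_2 + 0.23·π_3
Solving with the normalization constraint gives π = (0.3424, 0.2993, 0.3583).
So the stationary probability of Recovery is 0.2993.

0.2993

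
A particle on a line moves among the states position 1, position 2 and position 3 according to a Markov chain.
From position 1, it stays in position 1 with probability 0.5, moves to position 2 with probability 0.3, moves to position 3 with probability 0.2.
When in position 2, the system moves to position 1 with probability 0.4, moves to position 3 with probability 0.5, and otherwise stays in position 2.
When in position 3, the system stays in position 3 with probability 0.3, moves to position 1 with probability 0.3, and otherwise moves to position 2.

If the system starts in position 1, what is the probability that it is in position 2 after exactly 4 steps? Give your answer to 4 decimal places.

Propagate the distribution vector 4 steps from position 1.
After 0 steps: (1.0000, 0.0000, 0.0000)
After 1 step: (0.5000, 0.3000, 0.2000)
After 2 steps: (0.4300, 0.2600, 0.3100)
After 3 steps: (0.4120, 0.2790, 0.3090)
After 4 steps: (0.4103, 0.2751, 0.3146)
P(in position 2 after 4 steps) = 0.2751

0.2751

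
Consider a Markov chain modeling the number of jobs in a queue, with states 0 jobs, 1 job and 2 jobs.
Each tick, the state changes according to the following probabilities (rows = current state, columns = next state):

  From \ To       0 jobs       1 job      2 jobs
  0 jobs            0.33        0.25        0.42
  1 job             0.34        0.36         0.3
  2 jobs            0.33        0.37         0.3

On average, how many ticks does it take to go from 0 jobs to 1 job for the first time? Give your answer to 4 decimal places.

3.3898

Let t(s) be the expected number of ticks to first reach 1 job from state s, with t(1 job) = 0. Conditioning on the first tick:
t(0 jobs) = 1 + 0.33·t(0 jobs) + 0.42·t(2 jobs)
t(2 jobs) = 1 + 0.33·t(0 jobs) + 0.3·t(2 jobs)
Solving: t(0 jobs) = 3.3898, t(2 jobs) = 3.0266.
Expected ticks from 0 jobs to 1 job: 3.3898.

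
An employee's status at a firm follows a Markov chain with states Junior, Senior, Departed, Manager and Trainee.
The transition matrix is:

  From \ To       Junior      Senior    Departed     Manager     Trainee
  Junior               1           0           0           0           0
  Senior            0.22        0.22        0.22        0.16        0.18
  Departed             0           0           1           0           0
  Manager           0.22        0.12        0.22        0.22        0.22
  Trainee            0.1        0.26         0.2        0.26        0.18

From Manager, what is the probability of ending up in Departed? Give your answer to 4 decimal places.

0.5249

Let h(s) be the probability of absorption at Departed starting from transient state s. Then h(Departed) = 1 and h(Junior) = 0. By first-step analysis:
h(Senior) = 0.22·0 + 0.22·h(Senior) + 0.22·1 + 0.16·h(Manager) + 0.18·h(Trainee)
h(Manager) = 0.22·0 + 0.12·h(Senior) + 0.22·1 + 0.22·h(Manager) + 0.22·h(Trainee)
h(Trainee) = 0.1·0 + 0.26·h(Senior) + 0.2·1 + 0.26·h(Manager) + 0.18·h(Trainee)
Solving: h(Senior) = 0.5227, h(Manager) = 0.5249, h(Trainee) = 0.5761.
Starting from Manager, the probability is 0.5249.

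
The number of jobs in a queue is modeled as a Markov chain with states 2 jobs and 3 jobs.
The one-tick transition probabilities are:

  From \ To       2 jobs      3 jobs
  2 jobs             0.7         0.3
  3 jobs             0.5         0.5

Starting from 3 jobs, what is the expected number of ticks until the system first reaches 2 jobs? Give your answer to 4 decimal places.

2.0000

Let t(s) be the expected number of ticks to first reach 2 jobs from state s, with t(2 jobs) = 0. Conditioning on the first tick:
t(3 jobs) = 1 + 0.5·t(3 jobs)
Solving: t(3 jobs) = 2.0000.
Expected ticks from 3 jobs to 2 jobs: 2.0000.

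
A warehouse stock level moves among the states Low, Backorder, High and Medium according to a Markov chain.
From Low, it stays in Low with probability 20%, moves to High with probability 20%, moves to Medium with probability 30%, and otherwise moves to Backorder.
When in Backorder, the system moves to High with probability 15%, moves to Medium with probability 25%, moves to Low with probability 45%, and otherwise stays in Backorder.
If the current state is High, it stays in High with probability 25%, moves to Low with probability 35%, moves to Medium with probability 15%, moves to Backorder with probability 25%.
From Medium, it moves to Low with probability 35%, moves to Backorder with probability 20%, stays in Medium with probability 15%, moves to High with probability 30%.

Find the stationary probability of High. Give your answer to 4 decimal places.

0.2217

Let the stationary distribution be π with π = πP and π_1 + π_2 + π_3 + π_4 = 1.
π_1 = 0.2·π_1 + 0.45·π_2 + 0.35·π_3 + 0.35·π_4
π_2 = 0.3·π_1 + 0.15·π_2 + 0.25·π_3 + 0.2·π_4
π_3 = 0.2·π_1 + 0.15·π_2 + 0.25·π_3 + 0.3·π_4
Solving with the normalization constraint gives π = (0.3245, 0.2319, 0.2217, 0.2219).
So the stationary probability of High is 0.2217.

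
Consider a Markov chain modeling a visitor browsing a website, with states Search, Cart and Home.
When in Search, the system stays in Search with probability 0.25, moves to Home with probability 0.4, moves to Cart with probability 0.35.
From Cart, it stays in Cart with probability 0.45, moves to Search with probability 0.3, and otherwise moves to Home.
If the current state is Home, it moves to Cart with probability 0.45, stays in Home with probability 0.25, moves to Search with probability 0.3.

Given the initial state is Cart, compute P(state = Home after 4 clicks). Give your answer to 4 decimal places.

0.2929

Propagate the distribution vector 4 clicks from Cart.
After 0 clicks: (0.0000, 1.0000, 0.0000)
After 1 click: (0.3000, 0.4500, 0.2500)
After 2 clicks: (0.2850, 0.4200, 0.2950)
After 3 clicks: (0.2858, 0.4215, 0.2928)
After 4 clicks: (0.2857, 0.4214, 0.2929)
P(in Home after 4 clicks) = 0.2929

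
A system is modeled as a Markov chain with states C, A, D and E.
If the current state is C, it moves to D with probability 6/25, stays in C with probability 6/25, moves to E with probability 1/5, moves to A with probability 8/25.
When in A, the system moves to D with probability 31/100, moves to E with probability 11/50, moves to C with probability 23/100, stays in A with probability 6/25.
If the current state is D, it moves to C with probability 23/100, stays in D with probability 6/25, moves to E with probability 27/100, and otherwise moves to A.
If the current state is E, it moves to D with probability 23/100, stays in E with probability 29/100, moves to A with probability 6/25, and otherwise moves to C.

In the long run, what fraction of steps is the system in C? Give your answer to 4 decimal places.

Let the stationary distribution be π with π = πP and π_1 + π_2 + π_3 + π_4 = 1.
π_1 = 0.24·π_1 + 0.23·π_2 + 0.23·π_3 + 0.24·π_4
π_2 = 0.32·π_1 + 0.24·π_2 + 0.26·π_3 + 0.24·π_4
π_3 = 0.24·π_1 + 0.31·π_2 + 0.24·π_3 + 0.23·π_4
Solving with the normalization constraint gives π = (0.2348, 0.2639, 0.2560, 0.2453).
So the stationary probability of C is 0.2348.

0.2348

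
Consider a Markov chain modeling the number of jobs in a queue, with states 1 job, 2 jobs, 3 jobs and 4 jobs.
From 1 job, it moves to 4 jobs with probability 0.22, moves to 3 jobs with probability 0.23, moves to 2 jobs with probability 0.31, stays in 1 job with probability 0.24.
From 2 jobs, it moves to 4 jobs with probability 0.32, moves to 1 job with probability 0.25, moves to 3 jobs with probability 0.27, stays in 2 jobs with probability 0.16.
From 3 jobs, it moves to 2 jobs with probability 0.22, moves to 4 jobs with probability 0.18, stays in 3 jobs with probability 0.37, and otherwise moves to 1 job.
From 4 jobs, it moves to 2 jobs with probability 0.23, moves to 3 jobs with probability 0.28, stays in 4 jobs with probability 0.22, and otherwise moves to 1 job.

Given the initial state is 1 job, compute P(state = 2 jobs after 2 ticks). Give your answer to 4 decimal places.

Propagate the distribution vector 2 ticks from 1 job.
After 0 ticks: (1.0000, 0.0000, 0.0000, 0.0000)
After 1 tick: (0.2400, 0.3100, 0.2300, 0.2200)
After 2 ticks: (0.2474, 0.2252, 0.2856, 0.2418)
P(in 2 jobs after 2 ticks) = 0.2252

0.2252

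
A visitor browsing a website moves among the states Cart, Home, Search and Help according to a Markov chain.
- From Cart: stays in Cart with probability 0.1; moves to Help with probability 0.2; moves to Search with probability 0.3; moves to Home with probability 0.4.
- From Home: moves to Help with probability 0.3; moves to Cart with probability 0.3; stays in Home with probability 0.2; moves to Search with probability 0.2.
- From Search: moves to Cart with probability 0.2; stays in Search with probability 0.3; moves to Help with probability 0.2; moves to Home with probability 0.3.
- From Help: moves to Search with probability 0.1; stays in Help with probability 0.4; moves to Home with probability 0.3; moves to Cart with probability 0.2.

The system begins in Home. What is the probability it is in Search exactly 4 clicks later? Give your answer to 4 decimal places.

0.2138

Propagate the distribution vector 4 clicks from Home.
After 0 clicks: (0.0000, 1.0000, 0.0000, 0.0000)
After 1 click: (0.3000, 0.2000, 0.2000, 0.3000)
After 2 clicks: (0.1900, 0.3100, 0.2200, 0.2800)
After 3 clicks: (0.2120, 0.2880, 0.2130, 0.2870)
After 4 clicks: (0.2076, 0.2924, 0.2138, 0.2862)
P(in Search after 4 clicks) = 0.2138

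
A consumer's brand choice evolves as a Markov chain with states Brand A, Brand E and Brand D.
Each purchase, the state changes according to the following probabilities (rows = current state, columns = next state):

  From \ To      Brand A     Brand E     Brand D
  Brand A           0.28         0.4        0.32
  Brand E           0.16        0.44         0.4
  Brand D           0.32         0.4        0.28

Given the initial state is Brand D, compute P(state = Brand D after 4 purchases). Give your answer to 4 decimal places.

Propagate the distribution vector 4 purchases from Brand D.
After 0 purchases: (0.0000, 0.0000, 1.0000)
After 1 purchase: (0.3200, 0.4000, 0.2800)
After 2 purchases: (0.2432, 0.4160, 0.3408)
After 3 purchases: (0.2437, 0.4166, 0.3396)
After 4 purchases: (0.2436, 0.4167, 0.3397)
P(in Brand D after 4 purchases) = 0.3397

0.3397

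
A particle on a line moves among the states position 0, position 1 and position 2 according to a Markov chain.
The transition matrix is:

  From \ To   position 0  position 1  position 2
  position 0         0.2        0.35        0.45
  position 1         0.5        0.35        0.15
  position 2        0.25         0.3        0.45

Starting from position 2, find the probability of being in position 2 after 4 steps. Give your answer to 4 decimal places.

Propagate the distribution vector 4 steps from position 2.
After 0 steps: (0.0000, 0.0000, 1.0000)
After 1 step: (0.2500, 0.3000, 0.4500)
After 2 steps: (0.3125, 0.3275, 0.3600)
After 3 steps: (0.3163, 0.3320, 0.3518)
After 4 steps: (0.3172, 0.3324, 0.3504)
P(in position 2 after 4 steps) = 0.3504

0.3504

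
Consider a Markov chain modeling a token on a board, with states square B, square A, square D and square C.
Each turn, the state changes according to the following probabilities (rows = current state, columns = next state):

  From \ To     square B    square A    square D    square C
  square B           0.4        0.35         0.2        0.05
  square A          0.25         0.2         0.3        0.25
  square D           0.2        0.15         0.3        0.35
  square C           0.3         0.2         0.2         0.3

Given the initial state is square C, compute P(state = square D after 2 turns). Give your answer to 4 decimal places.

Propagate the distribution vector 2 turns from square C.
After 0 turns: (0.0000, 0.0000, 0.0000, 1.0000)
After 1 turn: (0.3000, 0.2000, 0.2000, 0.3000)
After 2 turns: (0.3000, 0.2350, 0.2400, 0.2250)
P(in square D after 2 turns) = 0.2400

0.2400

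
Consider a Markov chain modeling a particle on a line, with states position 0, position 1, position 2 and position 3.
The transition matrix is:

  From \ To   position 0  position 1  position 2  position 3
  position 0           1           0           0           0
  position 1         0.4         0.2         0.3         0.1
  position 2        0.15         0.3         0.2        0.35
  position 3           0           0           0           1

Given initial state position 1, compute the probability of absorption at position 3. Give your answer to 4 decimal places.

0.3364

Let h(s) be the probability of absorption at position 3 starting from transient state s. Then h(position 3) = 1 and h(position 0) = 0. By first-step analysis:
h(position 1) = 0.4·0 + 0.2·h(position 1) + 0.3·h(position 2) + 0.1·1
h(position 2) = 0.15·0 + 0.3·h(position 1) + 0.2·h(position 2) + 0.35·1
Solving: h(position 1) = 0.3364, h(position 2) = 0.5636.
Starting from position 1, the probability is 0.3364.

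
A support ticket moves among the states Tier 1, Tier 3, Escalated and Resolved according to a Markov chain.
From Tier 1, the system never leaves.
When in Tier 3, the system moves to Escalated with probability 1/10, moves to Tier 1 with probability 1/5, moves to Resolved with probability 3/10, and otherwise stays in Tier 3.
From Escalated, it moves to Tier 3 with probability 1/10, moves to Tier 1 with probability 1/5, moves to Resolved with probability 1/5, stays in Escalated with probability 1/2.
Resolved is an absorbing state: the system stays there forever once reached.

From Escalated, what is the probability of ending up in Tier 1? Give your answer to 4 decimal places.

Let h(s) be the probability of absorption at Tier 1 starting from transient state s. Then h(Tier 1) = 1 and h(Resolved) = 0. By first-step analysis:
h(Tier 3) = 0.2·1 + 0.4·h(Tier 3) + 0.1·h(Escalated) + 0.3·0
h(Escalated) = 0.2·1 + 0.1·h(Tier 3) + 0.5·h(Escalated) + 0.2·0
Solving: h(Tier 3) = 0.4138, h(Escalated) = 0.4828.
Starting from Escalated, the probability is 0.4828.

0.4828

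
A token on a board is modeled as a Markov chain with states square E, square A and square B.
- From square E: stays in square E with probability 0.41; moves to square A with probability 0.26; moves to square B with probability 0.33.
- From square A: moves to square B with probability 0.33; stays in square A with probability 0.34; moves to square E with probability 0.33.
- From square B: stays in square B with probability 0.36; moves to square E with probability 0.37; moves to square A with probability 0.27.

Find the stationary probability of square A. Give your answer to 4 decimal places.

Let the stationary distribution be π with π = πP and π_1 + π_2 + π_3 = 1.
π_1 = 0.41·π_1 + 0.33·π_2 + 0.37·π_3
π_2 = 0.26·π_1 + 0.34·π_2 + 0.27·π_3
Solving with the normalization constraint gives π = (0.3735, 0.2863, 0.3402).
So the stationary probability of square A is 0.2863.

0.2863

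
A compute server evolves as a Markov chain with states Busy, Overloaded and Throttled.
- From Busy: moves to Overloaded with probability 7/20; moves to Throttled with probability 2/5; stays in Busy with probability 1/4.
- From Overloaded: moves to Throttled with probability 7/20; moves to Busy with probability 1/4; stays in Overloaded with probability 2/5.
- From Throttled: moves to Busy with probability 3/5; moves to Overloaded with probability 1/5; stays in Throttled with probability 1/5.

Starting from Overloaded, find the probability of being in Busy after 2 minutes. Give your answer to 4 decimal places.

Sum over the intermediate state after 1 minute:
P = P(Overloaded→Busy)·P(Busy→Busy) + P(Overloaded→Overloaded)·P(Overloaded→Busy) + P(Overloaded→Throttled)·P(Throttled→Busy)
  = 0.25×0.25 + 0.4×0.25 + 0.35×0.6
  = 0.0625 + 0.1000 + 0.2100 = 0.3725

0.3725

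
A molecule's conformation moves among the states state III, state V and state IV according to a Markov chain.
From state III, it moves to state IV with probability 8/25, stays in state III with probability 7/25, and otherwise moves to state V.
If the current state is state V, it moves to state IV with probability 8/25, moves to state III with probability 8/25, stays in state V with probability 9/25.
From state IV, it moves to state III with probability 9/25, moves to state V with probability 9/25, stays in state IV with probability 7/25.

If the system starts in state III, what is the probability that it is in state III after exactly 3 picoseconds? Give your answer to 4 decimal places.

0.3194

Propagate the distribution vector 3 picoseconds from state III.
After 0 picoseconds: (1.0000, 0.0000, 0.0000)
After 1 picosecond: (0.2800, 0.4000, 0.3200)
After 2 picoseconds: (0.3216, 0.3712, 0.3072)
After 3 picoseconds: (0.3194, 0.3729, 0.3077)
P(in state III after 3 picoseconds) = 0.3194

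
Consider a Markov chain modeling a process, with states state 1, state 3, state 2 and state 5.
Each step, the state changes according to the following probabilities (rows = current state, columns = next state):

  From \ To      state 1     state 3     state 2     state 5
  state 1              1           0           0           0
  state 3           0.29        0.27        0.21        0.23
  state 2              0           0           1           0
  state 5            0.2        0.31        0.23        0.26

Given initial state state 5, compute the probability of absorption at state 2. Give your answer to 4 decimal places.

Let h(s) be the probability of absorption at state 2 starting from transient state s. Then h(state 2) = 1 and h(state 1) = 0. By first-step analysis:
h(state 3) = 0.29·0 + 0.27·h(state 3) + 0.21·1 + 0.23·h(state 5)
h(state 5) = 0.2·0 + 0.31·h(state 3) + 0.23·1 + 0.26·h(state 5)
Solving: h(state 3) = 0.4442, h(state 5) = 0.4969.
Starting from state 5, the probability is 0.4969.

0.4969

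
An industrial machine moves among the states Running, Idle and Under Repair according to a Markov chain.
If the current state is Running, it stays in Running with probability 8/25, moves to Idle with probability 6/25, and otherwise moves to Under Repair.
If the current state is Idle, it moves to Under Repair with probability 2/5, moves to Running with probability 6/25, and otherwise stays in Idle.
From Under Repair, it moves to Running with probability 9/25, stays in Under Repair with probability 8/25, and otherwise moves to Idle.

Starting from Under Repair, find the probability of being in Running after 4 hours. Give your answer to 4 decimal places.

0.3106

Propagate the distribution vector 4 hours from Under Repair.
After 0 hours: (0.0000, 0.0000, 1.0000)
After 1 hour: (0.3600, 0.3200, 0.3200)
After 2 hours: (0.3072, 0.3040, 0.3888)
After 3 hours: (0.3112, 0.3076, 0.3812)
After 4 hours: (0.3106, 0.3074, 0.3820)
P(in Running after 4 hours) = 0.3106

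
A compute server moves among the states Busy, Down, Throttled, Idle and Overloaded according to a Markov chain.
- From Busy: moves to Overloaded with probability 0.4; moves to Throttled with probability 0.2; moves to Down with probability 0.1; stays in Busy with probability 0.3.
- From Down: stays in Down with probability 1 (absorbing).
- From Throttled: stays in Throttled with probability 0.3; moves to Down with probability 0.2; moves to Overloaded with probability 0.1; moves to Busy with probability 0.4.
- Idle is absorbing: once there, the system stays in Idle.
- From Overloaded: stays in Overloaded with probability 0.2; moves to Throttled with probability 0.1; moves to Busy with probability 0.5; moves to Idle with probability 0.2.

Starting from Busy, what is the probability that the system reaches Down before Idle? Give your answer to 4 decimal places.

0.6129

Let h(s) be the probability of absorption at Down starting from transient state s. Then h(Down) = 1 and h(Idle) = 0. By first-step analysis:
h(Busy) = 0.3·h(Busy) + 0.1·1 + 0.2·h(Throttled) + 0.4·h(Overloaded)
h(Throttled) = 0.4·h(Busy) + 0.2·1 + 0.3·h(Throttled) + 0.1·h(Overloaded)
h(Overloaded) = 0.5·h(Busy) + 0.1·h(Throttled) + 0.2·0 + 0.2·h(Overloaded)
Solving: h(Busy) = 0.6129, h(Throttled) = 0.7032, h(Overloaded) = 0.4710.
Starting from Busy, the probability is 0.6129.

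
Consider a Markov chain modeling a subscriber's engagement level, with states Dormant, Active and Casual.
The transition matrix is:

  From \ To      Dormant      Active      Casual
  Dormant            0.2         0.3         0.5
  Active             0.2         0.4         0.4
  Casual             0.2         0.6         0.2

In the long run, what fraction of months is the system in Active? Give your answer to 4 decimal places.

Let the stationary distribution be π with π = πP and π_1 + π_2 + π_3 = 1.
π_1 = 0.2·π_1 + 0.2·π_2 + 0.2·π_3
π_2 = 0.3·π_1 + 0.4·π_2 + 0.6·π_3
Solving with the normalization constraint gives π = (0.2000, 0.4500, 0.3500).
So the stationary probability of Active is 0.4500.

0.4500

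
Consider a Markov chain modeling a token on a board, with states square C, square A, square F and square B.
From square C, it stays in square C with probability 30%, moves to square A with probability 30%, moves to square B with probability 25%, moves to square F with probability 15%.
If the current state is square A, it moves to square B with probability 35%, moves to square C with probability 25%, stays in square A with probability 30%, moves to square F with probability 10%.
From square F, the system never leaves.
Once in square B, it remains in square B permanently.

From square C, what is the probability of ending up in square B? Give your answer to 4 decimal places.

Let h(s) be the probability of absorption at square B starting from transient state s. Then h(square B) = 1 and h(square F) = 0. By first-step analysis:
h(square C) = 0.3·h(square C) + 0.3·h(square A) + 0.15·0 + 0.25·1
h(square A) = 0.25·h(square C) + 0.3·h(square A) + 0.1·0 + 0.35·1
Solving: h(square C) = 0.6747, h(square A) = 0.7410.
Starting from square C, the probability is 0.6747.

0.6747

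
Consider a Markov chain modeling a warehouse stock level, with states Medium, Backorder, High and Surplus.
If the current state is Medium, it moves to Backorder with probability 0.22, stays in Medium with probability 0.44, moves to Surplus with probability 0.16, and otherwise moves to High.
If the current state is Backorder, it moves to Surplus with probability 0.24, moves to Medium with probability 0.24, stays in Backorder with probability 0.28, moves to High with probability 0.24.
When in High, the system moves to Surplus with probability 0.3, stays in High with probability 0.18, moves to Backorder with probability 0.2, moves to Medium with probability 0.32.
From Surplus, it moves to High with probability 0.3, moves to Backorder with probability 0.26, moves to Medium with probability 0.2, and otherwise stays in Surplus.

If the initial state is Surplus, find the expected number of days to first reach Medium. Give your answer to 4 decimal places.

Let t(s) be the expected number of days to first reach Medium from state s, with t(Medium) = 0. Conditioning on the first day:
t(Backorder) = 1 + 0.28·t(Backorder) + 0.24·t(High) + 0.24·t(Surplus)
t(High) = 1 + 0.2·t(Backorder) + 0.18·t(High) + 0.3·t(Surplus)
t(Surplus) = 1 + 0.26·t(Backorder) + 0.3·t(High) + 0.24·t(Surplus)
Solving: t(Backorder) = 4.0147, t(High) = 3.7197, t(Surplus) = 4.1575.
Expected days from Surplus to Medium: 4.1575.

4.1575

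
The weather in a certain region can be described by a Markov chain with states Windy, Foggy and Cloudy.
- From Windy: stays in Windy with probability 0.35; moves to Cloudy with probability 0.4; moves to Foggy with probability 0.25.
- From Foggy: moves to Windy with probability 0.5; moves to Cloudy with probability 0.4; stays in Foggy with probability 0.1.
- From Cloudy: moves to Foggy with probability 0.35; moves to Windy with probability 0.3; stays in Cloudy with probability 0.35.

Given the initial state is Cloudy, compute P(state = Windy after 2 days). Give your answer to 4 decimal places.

Sum over the intermediate state after 1 day:
P = P(Cloudy→Windy)·P(Windy→Windy) + P(Cloudy→Foggy)·P(Foggy→Windy) + P(Cloudy→Cloudy)·P(Cloudy→Windy)
  = 0.3×0.35 + 0.35×0.5 + 0.35×0.3
  = 0.1050 + 0.1750 + 0.1050 = 0.3850

0.3850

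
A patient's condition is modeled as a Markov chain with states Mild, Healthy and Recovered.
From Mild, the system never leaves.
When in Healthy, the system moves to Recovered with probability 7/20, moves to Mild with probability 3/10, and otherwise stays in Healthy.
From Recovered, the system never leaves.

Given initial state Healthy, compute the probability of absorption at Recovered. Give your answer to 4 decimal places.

Let h(s) be the probability of absorption at Recovered starting from transient state s. Then h(Recovered) = 1 and h(Mild) = 0. By first-step analysis:
h(Healthy) = 0.3·0 + 0.35·h(Healthy) + 0.35·1
Solving: h(Healthy) = 0.5385.
Starting from Healthy, the probability is 0.5385.

0.5385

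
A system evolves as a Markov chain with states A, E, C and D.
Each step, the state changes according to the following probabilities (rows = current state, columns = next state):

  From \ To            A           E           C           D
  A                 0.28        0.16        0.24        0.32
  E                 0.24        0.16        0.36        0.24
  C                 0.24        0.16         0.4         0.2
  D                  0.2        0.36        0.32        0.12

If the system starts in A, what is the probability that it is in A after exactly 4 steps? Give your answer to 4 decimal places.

Propagate the distribution vector 4 steps from A.
After 0 steps: (1.0000, 0.0000, 0.0000, 0.0000)
After 1 step: (0.2800, 0.1600, 0.2400, 0.3200)
After 2 steps: (0.2384, 0.2240, 0.3232, 0.2144)
After 3 steps: (0.2410, 0.2029, 0.3357, 0.2204)
After 4 steps: (0.2408, 0.2041, 0.3357, 0.2194)
P(in A after 4 steps) = 0.2408

0.2408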